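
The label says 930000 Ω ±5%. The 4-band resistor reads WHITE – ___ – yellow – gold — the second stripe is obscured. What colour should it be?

orange

930000 Ω = 93 × 10^4.
The second band gives digit 3 of the significand, and 3 is orange.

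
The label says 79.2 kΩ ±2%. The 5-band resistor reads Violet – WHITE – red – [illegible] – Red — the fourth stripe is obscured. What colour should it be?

79200 Ω = 792 × 10^2.
The fourth band is the multiplier, 10^2, which is red.

red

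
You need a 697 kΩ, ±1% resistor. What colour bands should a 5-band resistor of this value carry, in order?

blue, white, violet, orange, brown

697000 Ω = 697 × 10^3.
6 → blue
9 → white
7 → violet
Multiplier 10^3 → orange.
±1% tolerance → brown.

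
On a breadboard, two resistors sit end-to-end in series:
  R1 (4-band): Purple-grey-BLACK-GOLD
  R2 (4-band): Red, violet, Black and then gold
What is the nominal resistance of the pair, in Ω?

105 Ω

R1: violet, grey → 78; black ×1 → 78 Ω.
R2: red, violet → 27; black ×1 → 27 Ω.
Series: 78 + 27 = 105 Ω.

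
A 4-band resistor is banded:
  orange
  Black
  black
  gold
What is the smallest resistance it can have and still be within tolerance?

Orange → 3 (first significant figure)
Black → 0 (second significant figure)
Black → ×1 multiplier
Gold → ±5% tolerance
30 × 1 = 30 Ω
Smallest = 30 × (1 − 5/100) = 28.5 Ω.

28.5 Ω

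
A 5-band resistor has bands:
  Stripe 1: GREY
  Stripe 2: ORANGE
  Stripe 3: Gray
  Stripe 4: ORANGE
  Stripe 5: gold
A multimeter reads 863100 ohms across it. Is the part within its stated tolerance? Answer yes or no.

Grey → 8 (first significant figure)
Orange → 3 (second significant figure)
Grey → 8 (third significant figure)
Orange → ×10^3 multiplier
Gold → ±5% tolerance
838 × 1000 = 838000 Ω
Allowed range: 796100 Ω to 879900 Ω.
863100 ohms lies inside that range.

yes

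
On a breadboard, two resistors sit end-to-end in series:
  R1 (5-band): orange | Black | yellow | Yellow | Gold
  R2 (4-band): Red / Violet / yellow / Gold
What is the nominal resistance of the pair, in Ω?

R1: orange, black, yellow → 304; yellow ×10^4 → 3040000 Ω.
R2: red, violet → 27; yellow ×10^4 → 270000 Ω.
Series: 3040000 + 270000 = 3310000 Ω.

3310000 Ω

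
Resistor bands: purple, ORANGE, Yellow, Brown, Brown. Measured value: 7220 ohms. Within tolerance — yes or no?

Violet → 7 (first significant figure)
Orange → 3 (second significant figure)
Yellow → 4 (third significant figure)
Brown → ×10 multiplier
Brown → ±1% tolerance
734 × 10 = 7340 Ω
Allowed range: 7266.6 Ω to 7413.4 Ω.
7220 ohms lies outside that range.

no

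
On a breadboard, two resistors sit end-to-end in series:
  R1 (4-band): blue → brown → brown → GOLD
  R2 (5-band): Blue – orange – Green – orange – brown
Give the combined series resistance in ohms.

635610 Ω

R1: blue, brown → 61; brown ×10 → 610 Ω.
R2: blue, orange, green → 635; orange ×10^3 → 635000 Ω.
Series: 610 + 635000 = 635610 Ω.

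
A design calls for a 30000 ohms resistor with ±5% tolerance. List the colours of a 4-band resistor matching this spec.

orange, black, orange, gold

30000 Ω = 30 × 10^3.
3 → orange
0 → black
Multiplier 10^3 → orange.
±5% tolerance → gold.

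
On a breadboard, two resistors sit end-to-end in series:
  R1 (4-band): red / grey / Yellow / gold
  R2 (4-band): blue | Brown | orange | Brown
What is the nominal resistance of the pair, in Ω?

R1: red, grey → 28; yellow ×10^4 → 280000 Ω.
R2: blue, brown → 61; orange ×10^3 → 61000 Ω.
Series: 280000 + 61000 = 341000 Ω.

341000 Ω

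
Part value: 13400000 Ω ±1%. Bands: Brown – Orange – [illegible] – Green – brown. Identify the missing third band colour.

13400000 Ω = 134 × 10^5.
The third band gives digit 4 of the significand, and 4 is yellow.

yellow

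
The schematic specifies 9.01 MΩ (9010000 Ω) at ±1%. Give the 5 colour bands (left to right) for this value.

white, black, brown, yellow, brown

9010000 Ω = 901 × 10^4.
9 → white
0 → black
1 → brown
Multiplier 10^4 → yellow.
±1% tolerance → brown.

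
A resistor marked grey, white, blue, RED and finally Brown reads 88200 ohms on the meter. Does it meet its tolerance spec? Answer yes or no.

Grey → 8 (first significant figure)
White → 9 (second significant figure)
Blue → 6 (third significant figure)
Red → ×10^2 multiplier
Brown → ±1% tolerance
896 × 100 = 89600 Ω
Allowed range: 88704 Ω to 90496 Ω.
88200 ohms lies outside that range.

no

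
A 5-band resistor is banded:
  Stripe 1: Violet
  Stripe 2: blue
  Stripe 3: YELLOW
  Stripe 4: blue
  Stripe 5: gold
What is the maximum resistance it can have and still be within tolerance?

Violet → 7 (first significant figure)
Blue → 6 (second significant figure)
Yellow → 4 (third significant figure)
Blue → ×10^6 multiplier
Gold → ±5% tolerance
764 × 1000000 = 764000000 Ω
Maximum = 764000000 × (1 + 5/100) = 802200000 Ω.

802200000 Ω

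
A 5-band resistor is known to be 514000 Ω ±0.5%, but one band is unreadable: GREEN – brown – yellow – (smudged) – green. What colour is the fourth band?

514000 Ω = 514 × 10^3.
The fourth band is the multiplier, 10^3, which is orange.

orange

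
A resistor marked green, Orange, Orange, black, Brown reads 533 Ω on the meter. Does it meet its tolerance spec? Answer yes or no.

yes

Green → 5 (first significant figure)
Orange → 3 (second significant figure)
Orange → 3 (third significant figure)
Black → ×1 multiplier
Brown → ±1% tolerance
533 × 1 = 533 Ω
Allowed range: 527.67 Ω to 538.33 Ω.
533 Ω lies inside that range.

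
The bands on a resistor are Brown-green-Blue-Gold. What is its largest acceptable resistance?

15750000 Ω

Brown → 1 (first significant figure)
Green → 5 (second significant figure)
Blue → ×10^6 multiplier
Gold → ±5% tolerance
15 × 1000000 = 15000000 Ω
Largest = 15000000 × (1 + 5/100) = 15750000 Ω.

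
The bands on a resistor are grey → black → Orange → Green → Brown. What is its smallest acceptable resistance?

79497000 Ω

Grey → 8 (first significant figure)
Black → 0 (second significant figure)
Orange → 3 (third significant figure)
Green → ×10^5 multiplier
Brown → ±1% tolerance
803 × 100000 = 80300000 Ω
Smallest = 80300000 × (1 − 1/100) = 79497000 Ω.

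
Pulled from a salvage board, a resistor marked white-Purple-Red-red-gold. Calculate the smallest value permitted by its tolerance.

White → 9 (first significant figure)
Violet → 7 (second significant figure)
Red → 2 (third significant figure)
Red → ×10^2 multiplier
Gold → ±5% tolerance
972 × 100 = 97200 Ω
Smallest = 97200 × (1 − 5/100) = 92340 Ω.

92340 Ω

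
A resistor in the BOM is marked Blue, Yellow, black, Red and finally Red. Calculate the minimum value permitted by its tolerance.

Blue → 6 (first significant figure)
Yellow → 4 (second significant figure)
Black → 0 (third significant figure)
Red → ×10^2 multiplier
Red → ±2% tolerance
640 × 100 = 64000 Ω
Minimum = 64000 × (1 − 2/100) = 62720 Ω.

62720 Ω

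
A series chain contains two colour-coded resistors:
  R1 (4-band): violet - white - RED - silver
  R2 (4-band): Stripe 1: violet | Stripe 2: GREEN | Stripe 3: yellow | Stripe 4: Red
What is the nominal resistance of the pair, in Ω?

757900 Ω

R1: violet, white → 79; red ×10^2 → 7900 Ω.
R2: violet, green → 75; yellow ×10^4 → 750000 Ω.
Series: 7900 + 750000 = 757900 Ω.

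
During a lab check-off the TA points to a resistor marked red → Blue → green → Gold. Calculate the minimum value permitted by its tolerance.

Red → 2 (first significant figure)
Blue → 6 (second significant figure)
Green → ×10^5 multiplier
Gold → ±5% tolerance
26 × 100000 = 2600000 Ω
Minimum = 2600000 × (1 − 5/100) = 2470000 Ω.

2470000 Ω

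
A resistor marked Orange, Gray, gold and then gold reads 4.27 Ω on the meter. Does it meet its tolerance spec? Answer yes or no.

no

Orange → 3 (first significant figure)
Grey → 8 (second significant figure)
Gold → ×0.1 multiplier
Gold → ±5% tolerance
38 × 0.1 = 3.8 Ω
Allowed range: 3.61 Ω to 3.99 Ω.
4.27 Ω lies outside that range.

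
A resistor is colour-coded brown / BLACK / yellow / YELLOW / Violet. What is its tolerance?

±0.1%

The last band, violet, is the tolerance band.
Violet corresponds to ±0.1%.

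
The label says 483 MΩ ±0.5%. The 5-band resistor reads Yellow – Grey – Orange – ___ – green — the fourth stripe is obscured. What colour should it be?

blue

483000000 Ω = 483 × 10^6.
The fourth band is the multiplier, 10^6, which is blue.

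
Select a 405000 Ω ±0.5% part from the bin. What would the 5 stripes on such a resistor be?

yellow, black, green, orange, green

405000 Ω = 405 × 10^3.
4 → yellow
0 → black
5 → green
Multiplier 10^3 → orange.
±0.5% tolerance → green.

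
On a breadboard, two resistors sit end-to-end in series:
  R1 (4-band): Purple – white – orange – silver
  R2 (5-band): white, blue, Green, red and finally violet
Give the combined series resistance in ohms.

175500 Ω

R1: violet, white → 79; orange ×10^3 → 79000 Ω.
R2: white, blue, green → 965; red ×10^2 → 96500 Ω.
Series: 79000 + 96500 = 175500 Ω.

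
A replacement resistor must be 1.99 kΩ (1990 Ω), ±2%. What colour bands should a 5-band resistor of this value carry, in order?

1990 Ω = 199 × 10^1.
1 → brown
9 → white
9 → white
Multiplier 10^1 → brown.
±2% tolerance → red.

brown, white, white, brown, red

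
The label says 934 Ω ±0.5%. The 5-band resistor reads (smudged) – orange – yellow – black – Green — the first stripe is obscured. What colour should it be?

934 Ω = 934 × 10^0.
The first band gives digit 9 of the significand, and 9 is white.

white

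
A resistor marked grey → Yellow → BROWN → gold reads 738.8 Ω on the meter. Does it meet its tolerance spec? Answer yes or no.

no

Grey → 8 (first significant figure)
Yellow → 4 (second significant figure)
Brown → ×10 multiplier
Gold → ±5% tolerance
84 × 10 = 840 Ω
Allowed range: 798 Ω to 882 Ω.
738.8 Ω lies outside that range.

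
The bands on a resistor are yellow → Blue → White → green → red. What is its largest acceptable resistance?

47838000 Ω

Yellow → 4 (first significant figure)
Blue → 6 (second significant figure)
White → 9 (third significant figure)
Green → ×10^5 multiplier
Red → ±2% tolerance
469 × 100000 = 46900000 Ω
Largest = 46900000 × (1 + 2/100) = 47838000 Ω.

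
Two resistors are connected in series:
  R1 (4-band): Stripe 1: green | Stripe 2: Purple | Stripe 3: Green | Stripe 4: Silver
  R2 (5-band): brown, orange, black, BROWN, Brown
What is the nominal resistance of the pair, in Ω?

R1: green, violet → 57; green ×10^5 → 5700000 Ω.
R2: brown, orange, black → 130; brown ×10 → 1300 Ω.
Series: 5700000 + 1300 = 5701300 Ω.

5701300 Ω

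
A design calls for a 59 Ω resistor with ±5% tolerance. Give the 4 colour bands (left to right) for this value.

green, white, black, gold

59 Ω = 59 × 10^0.
5 → green
9 → white
Multiplier 10^0 → black.
±5% tolerance → gold.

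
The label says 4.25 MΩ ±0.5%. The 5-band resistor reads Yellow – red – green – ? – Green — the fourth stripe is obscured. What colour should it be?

4250000 Ω = 425 × 10^4.
The fourth band is the multiplier, 10^4, which is yellow.

yellow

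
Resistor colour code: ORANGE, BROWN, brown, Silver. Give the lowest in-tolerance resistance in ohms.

279 Ω

Orange → 3 (first significant figure)
Brown → 1 (second significant figure)
Brown → ×10 multiplier
Silver → ±10% tolerance
31 × 10 = 310 Ω
Lowest = 310 × (1 − 10/100) = 279 Ω.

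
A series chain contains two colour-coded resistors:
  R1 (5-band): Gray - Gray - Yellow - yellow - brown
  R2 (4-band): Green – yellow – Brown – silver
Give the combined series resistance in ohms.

8840540 Ω

R1: grey, grey, yellow → 884; yellow ×10^4 → 8840000 Ω.
R2: green, yellow → 54; brown ×10 → 540 Ω.
Series: 8840000 + 540 = 8840540 Ω.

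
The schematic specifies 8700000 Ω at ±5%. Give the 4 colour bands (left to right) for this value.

grey, violet, green, gold

8700000 Ω = 87 × 10^5.
8 → grey
7 → violet
Multiplier 10^5 → green.
±5% tolerance → gold.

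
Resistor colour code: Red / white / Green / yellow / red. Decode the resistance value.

2950000 Ω

Red → 2 (first significant figure)
White → 9 (second significant figure)
Green → 5 (third significant figure)
Yellow → ×10^4 multiplier
295 × 10000 = 2950000 Ω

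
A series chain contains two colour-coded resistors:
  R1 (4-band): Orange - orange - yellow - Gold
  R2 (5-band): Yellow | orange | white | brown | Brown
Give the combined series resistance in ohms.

R1: orange, orange → 33; yellow ×10^4 → 330000 Ω.
R2: yellow, orange, white → 439; brown ×10 → 4390 Ω.
Series: 330000 + 4390 = 334390 Ω.

334390 Ω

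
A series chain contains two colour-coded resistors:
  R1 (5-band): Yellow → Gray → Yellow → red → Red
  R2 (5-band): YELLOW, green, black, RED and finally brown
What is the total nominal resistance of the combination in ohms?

93400 Ω

R1: yellow, grey, yellow → 484; red ×10^2 → 48400 Ω.
R2: yellow, green, black → 450; red ×10^2 → 45000 Ω.
Series: 48400 + 45000 = 93400 Ω.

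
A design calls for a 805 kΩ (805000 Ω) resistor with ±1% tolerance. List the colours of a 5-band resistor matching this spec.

grey, black, green, orange, brown

805000 Ω = 805 × 10^3.
8 → grey
0 → black
5 → green
Multiplier 10^3 → orange.
±1% tolerance → brown.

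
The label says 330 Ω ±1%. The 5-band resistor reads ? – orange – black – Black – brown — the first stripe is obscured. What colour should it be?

330 Ω = 330 × 10^0.
The first band gives digit 3 of the significand, and 3 is orange.

orange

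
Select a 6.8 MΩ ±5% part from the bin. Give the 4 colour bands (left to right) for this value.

blue, grey, green, gold

6800000 Ω = 68 × 10^5.
6 → blue
8 → grey
Multiplier 10^5 → green.
±5% tolerance → gold.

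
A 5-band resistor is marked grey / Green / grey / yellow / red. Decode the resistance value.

8580000 Ω

Grey → 8 (first significant figure)
Green → 5 (second significant figure)
Grey → 8 (third significant figure)
Yellow → ×10^4 multiplier
858 × 10000 = 8580000 Ω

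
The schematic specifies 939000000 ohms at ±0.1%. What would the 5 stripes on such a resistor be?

white, orange, white, blue, violet

939000000 Ω = 939 × 10^6.
9 → white
3 → orange
9 → white
Multiplier 10^6 → blue.
±0.1% tolerance → violet.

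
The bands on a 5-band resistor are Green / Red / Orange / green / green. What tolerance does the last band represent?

The last band, green, is the tolerance band.
Green corresponds to ±0.5%.

±0.5%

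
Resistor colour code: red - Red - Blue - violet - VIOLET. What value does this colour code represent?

Red → 2 (first significant figure)
Red → 2 (second significant figure)
Blue → 6 (third significant figure)
Violet → ×10^7 multiplier
226 × 10000000 = 2260000000 Ω

2260000000 Ω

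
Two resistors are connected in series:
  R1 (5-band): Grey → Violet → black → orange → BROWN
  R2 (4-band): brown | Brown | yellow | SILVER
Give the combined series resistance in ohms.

R1: grey, violet, black → 870; orange ×10^3 → 870000 Ω.
R2: brown, brown → 11; yellow ×10^4 → 110000 Ω.
Series: 870000 + 110000 = 980000 Ω.

980000 Ω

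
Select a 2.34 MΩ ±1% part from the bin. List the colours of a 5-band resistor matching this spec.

red, orange, yellow, yellow, brown

2340000 Ω = 234 × 10^4.
2 → red
3 → orange
4 → yellow
Multiplier 10^4 → yellow.
±1% tolerance → brown.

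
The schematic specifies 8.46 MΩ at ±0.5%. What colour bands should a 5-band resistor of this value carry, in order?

8460000 Ω = 846 × 10^4.
8 → grey
4 → yellow
6 → blue
Multiplier 10^4 → yellow.
±0.5% tolerance → green.

grey, yellow, blue, yellow, green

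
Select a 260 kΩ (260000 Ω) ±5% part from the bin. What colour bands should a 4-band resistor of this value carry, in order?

260000 Ω = 26 × 10^4.
2 → red
6 → blue
Multiplier 10^4 → yellow.
±5% tolerance → gold.

red, blue, yellow, gold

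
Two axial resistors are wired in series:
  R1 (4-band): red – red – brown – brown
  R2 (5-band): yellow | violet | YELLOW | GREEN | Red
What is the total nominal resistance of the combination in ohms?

47400220 Ω

R1: red, red → 22; brown ×10 → 220 Ω.
R2: yellow, violet, yellow → 474; green ×10^5 → 47400000 Ω.
Series: 220 + 47400000 = 47400220 Ω.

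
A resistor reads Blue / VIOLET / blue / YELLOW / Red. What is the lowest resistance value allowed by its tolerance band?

6624800 Ω

Blue → 6 (first significant figure)
Violet → 7 (second significant figure)
Blue → 6 (third significant figure)
Yellow → ×10^4 multiplier
Red → ±2% tolerance
676 × 10000 = 6760000 Ω
Lowest = 6760000 × (1 − 2/100) = 6624800 Ω.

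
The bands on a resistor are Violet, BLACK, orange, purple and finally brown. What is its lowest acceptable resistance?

6959700000 Ω

Violet → 7 (first significant figure)
Black → 0 (second significant figure)
Orange → 3 (third significant figure)
Violet → ×10^7 multiplier
Brown → ±1% tolerance
703 × 10000000 = 7030000000 Ω
Lowest = 7030000000 × (1 − 1/100) = 6959700000 Ω.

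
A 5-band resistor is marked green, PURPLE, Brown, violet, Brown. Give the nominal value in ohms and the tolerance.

5710000000 Ω ±1%

Green → 5 (first significant figure)
Violet → 7 (second significant figure)
Brown → 1 (third significant figure)
Violet → ×10^7 multiplier
Brown → ±1% tolerance
571 × 10000000 = 5710000000 Ω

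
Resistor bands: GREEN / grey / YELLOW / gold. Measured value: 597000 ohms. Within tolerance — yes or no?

Green → 5 (first significant figure)
Grey → 8 (second significant figure)
Yellow → ×10^4 multiplier
Gold → ±5% tolerance
58 × 10000 = 580000 Ω
Allowed range: 551000 Ω to 609000 Ω.
597000 ohms lies inside that range.

yes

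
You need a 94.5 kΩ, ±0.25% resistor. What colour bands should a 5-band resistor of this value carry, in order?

white, yellow, green, red, blue

94500 Ω = 945 × 10^2.
9 → white
4 → yellow
5 → green
Multiplier 10^2 → red.
±0.25% tolerance → blue.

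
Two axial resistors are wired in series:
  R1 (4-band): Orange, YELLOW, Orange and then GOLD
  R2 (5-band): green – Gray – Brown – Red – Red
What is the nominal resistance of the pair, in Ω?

92100 Ω

R1: orange, yellow → 34; orange ×10^3 → 34000 Ω.
R2: green, grey, brown → 581; red ×10^2 → 58100 Ω.
Series: 34000 + 58100 = 92100 Ω.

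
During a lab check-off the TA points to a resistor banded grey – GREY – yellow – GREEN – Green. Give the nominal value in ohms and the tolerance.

Grey → 8 (first significant figure)
Grey → 8 (second significant figure)
Yellow → 4 (third significant figure)
Green → ×10^5 multiplier
Green → ±0.5% tolerance
884 × 100000 = 88400000 Ω

88400000 Ω ±0.5%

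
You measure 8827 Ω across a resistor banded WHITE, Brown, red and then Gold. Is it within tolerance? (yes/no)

yes

White → 9 (first significant figure)
Brown → 1 (second significant figure)
Red → ×10^2 multiplier
Gold → ±5% tolerance
91 × 100 = 9100 Ω
Allowed range: 8645 Ω to 9555 Ω.
8827 Ω lies inside that range.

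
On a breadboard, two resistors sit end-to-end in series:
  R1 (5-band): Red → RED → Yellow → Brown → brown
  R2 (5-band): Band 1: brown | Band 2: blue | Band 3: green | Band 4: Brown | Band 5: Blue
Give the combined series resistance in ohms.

3890 Ω

R1: red, red, yellow → 224; brown ×10 → 2240 Ω.
R2: brown, blue, green → 165; brown ×10 → 1650 Ω.
Series: 2240 + 1650 = 3890 Ω.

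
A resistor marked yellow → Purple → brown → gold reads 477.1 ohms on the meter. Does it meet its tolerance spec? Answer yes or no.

Yellow → 4 (first significant figure)
Violet → 7 (second significant figure)
Brown → ×10 multiplier
Gold → ±5% tolerance
47 × 10 = 470 Ω
Allowed range: 446.5 Ω to 493.5 Ω.
477.1 ohms lies inside that range.

yes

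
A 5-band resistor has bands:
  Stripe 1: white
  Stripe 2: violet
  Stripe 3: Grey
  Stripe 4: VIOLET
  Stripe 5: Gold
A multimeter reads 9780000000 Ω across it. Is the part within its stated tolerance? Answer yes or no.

White → 9 (first significant figure)
Violet → 7 (second significant figure)
Grey → 8 (third significant figure)
Violet → ×10^7 multiplier
Gold → ±5% tolerance
978 × 10000000 = 9780000000 Ω
Allowed range: 9291000000 Ω to 10269000000 Ω.
9780000000 Ω lies inside that range.

yes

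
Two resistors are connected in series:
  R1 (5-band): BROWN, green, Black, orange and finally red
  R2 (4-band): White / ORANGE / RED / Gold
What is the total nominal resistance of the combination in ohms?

159300 Ω

R1: brown, green, black → 150; orange ×10^3 → 150000 Ω.
R2: white, orange → 93; red ×10^2 → 9300 Ω.
Series: 150000 + 9300 = 159300 Ω.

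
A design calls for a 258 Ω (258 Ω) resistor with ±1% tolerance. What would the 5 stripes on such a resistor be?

258 Ω = 258 × 10^0.
2 → red
5 → green
8 → grey
Multiplier 10^0 → black.
±1% tolerance → brown.

red, green, grey, black, brown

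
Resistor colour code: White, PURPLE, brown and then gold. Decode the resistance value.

970 Ω

White → 9 (first significant figure)
Violet → 7 (second significant figure)
Brown → ×10 multiplier
97 × 10 = 970 Ω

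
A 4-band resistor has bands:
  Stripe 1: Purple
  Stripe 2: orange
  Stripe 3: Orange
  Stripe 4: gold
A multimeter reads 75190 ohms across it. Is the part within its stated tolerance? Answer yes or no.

yes

Violet → 7 (first significant figure)
Orange → 3 (second significant figure)
Orange → ×10^3 multiplier
Gold → ±5% tolerance
73 × 1000 = 73000 Ω
Allowed range: 69350 Ω to 76650 Ω.
75190 ohms lies inside that range.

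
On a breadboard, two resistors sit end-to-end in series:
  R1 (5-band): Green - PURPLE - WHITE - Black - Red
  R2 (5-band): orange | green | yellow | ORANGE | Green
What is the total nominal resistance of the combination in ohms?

354579 Ω

R1: green, violet, white → 579; black ×1 → 579 Ω.
R2: orange, green, yellow → 354; orange ×10^3 → 354000 Ω.
Series: 579 + 354000 = 354579 Ω.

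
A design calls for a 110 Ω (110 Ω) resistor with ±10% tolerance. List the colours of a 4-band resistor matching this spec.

110 Ω = 11 × 10^1.
1 → brown
1 → brown
Multiplier 10^1 → brown.
±10% tolerance → silver.

brown, brown, brown, silver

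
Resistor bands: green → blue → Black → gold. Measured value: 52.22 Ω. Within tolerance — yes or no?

no

Green → 5 (first significant figure)
Blue → 6 (second significant figure)
Black → ×1 multiplier
Gold → ±5% tolerance
56 × 1 = 56 Ω
Allowed range: 53.2 Ω to 58.8 Ω.
52.22 Ω lies outside that range.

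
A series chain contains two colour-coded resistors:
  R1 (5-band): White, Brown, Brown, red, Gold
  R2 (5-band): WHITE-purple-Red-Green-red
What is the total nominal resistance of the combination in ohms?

97291100 Ω

R1: white, brown, brown → 911; red ×10^2 → 91100 Ω.
R2: white, violet, red → 972; green ×10^5 → 97200000 Ω.
Series: 91100 + 97200000 = 97291100 Ω.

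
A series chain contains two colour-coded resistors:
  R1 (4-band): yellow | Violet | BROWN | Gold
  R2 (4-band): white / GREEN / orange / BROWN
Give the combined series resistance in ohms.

R1: yellow, violet → 47; brown ×10 → 470 Ω.
R2: white, green → 95; orange ×10^3 → 95000 Ω.
Series: 470 + 95000 = 95470 Ω.

95470 Ω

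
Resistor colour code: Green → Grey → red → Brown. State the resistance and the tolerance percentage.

Green → 5 (first significant figure)
Grey → 8 (second significant figure)
Red → ×10^2 multiplier
Brown → ±1% tolerance
58 × 100 = 5800 Ω

5800 Ω ±1%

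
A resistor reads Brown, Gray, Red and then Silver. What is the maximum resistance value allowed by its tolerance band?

1980 Ω

Brown → 1 (first significant figure)
Grey → 8 (second significant figure)
Red → ×10^2 multiplier
Silver → ±10% tolerance
18 × 100 = 1800 Ω
Maximum = 1800 × (1 + 10/100) = 1980 Ω.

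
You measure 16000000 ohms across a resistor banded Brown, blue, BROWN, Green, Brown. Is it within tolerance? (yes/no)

yes

Brown → 1 (first significant figure)
Blue → 6 (second significant figure)
Brown → 1 (third significant figure)
Green → ×10^5 multiplier
Brown → ±1% tolerance
161 × 100000 = 16100000 Ω
Allowed range: 15939000 Ω to 16261000 Ω.
16000000 ohms lies inside that range.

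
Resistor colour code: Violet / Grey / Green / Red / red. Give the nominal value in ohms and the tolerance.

78500 Ω ±2%

Violet → 7 (first significant figure)
Grey → 8 (second significant figure)
Green → 5 (third significant figure)
Red → ×10^2 multiplier
Red → ±2% tolerance
785 × 100 = 78500 Ω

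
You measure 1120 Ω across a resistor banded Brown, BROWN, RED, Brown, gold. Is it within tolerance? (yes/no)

yes

Brown → 1 (first significant figure)
Brown → 1 (second significant figure)
Red → 2 (third significant figure)
Brown → ×10 multiplier
Gold → ±5% tolerance
112 × 10 = 1120 Ω
Allowed range: 1064 Ω to 1176 Ω.
1120 Ω lies inside that range.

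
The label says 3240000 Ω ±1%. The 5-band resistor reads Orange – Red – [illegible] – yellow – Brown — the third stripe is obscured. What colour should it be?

yellow

3240000 Ω = 324 × 10^4.
The third band gives digit 4 of the significand, and 4 is yellow.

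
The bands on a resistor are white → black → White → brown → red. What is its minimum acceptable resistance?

8908.2 Ω

White → 9 (first significant figure)
Black → 0 (second significant figure)
White → 9 (third significant figure)
Brown → ×10 multiplier
Red → ±2% tolerance
909 × 10 = 9090 Ω
Minimum = 9090 × (1 − 2/100) = 8908.2 Ω.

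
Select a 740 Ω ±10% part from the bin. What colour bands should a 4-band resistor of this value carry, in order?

violet, yellow, brown, silver

740 Ω = 74 × 10^1.
7 → violet
4 → yellow
Multiplier 10^1 → brown.
±10% tolerance → silver.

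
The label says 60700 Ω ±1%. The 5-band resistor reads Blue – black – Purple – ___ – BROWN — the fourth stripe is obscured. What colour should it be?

60700 Ω = 607 × 10^2.
The fourth band is the multiplier, 10^2, which is red.

red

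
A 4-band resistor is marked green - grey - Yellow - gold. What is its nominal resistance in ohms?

Green → 5 (first significant figure)
Grey → 8 (second significant figure)
Yellow → ×10^4 multiplier
58 × 10000 = 580000 Ω

580000 Ω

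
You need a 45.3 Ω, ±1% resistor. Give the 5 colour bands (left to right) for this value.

yellow, green, orange, gold, brown

45.3 Ω = 453 × 10^-1.
4 → yellow
5 → green
3 → orange
Multiplier 10^-1 → gold.
±1% tolerance → brown.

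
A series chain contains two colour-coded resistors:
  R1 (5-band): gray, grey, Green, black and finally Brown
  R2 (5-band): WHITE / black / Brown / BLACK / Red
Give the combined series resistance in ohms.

R1: grey, grey, green → 885; black ×1 → 885 Ω.
R2: white, black, brown → 901; black ×1 → 901 Ω.
Series: 885 + 901 = 1786 Ω.

1786 Ω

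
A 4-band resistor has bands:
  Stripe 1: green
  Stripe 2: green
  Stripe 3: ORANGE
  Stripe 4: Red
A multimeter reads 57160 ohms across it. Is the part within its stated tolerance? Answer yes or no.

Green → 5 (first significant figure)
Green → 5 (second significant figure)
Orange → ×10^3 multiplier
Red → ±2% tolerance
55 × 1000 = 55000 Ω
Allowed range: 53900 Ω to 56100 Ω.
57160 ohms lies outside that range.

no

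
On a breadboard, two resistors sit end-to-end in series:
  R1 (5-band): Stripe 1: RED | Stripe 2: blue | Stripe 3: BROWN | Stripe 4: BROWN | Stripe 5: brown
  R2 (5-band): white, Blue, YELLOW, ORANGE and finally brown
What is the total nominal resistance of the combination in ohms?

966610 Ω

R1: red, blue, brown → 261; brown ×10 → 2610 Ω.
R2: white, blue, yellow → 964; orange ×10^3 → 964000 Ω.
Series: 2610 + 964000 = 966610 Ω.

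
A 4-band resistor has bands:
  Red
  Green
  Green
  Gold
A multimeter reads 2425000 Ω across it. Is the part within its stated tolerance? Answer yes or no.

Red → 2 (first significant figure)
Green → 5 (second significant figure)
Green → ×10^5 multiplier
Gold → ±5% tolerance
25 × 100000 = 2500000 Ω
Allowed range: 2375000 Ω to 2625000 Ω.
2425000 Ω lies inside that range.

yes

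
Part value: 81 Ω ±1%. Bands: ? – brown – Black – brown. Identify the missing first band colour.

81 Ω = 81 × 10^0.
The first band gives digit 8 of the significand, and 8 is grey.

grey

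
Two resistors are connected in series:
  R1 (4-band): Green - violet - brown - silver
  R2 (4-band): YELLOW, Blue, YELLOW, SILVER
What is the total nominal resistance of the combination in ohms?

R1: green, violet → 57; brown ×10 → 570 Ω.
R2: yellow, blue → 46; yellow ×10^4 → 460000 Ω.
Series: 570 + 460000 = 460570 Ω.

460570 Ω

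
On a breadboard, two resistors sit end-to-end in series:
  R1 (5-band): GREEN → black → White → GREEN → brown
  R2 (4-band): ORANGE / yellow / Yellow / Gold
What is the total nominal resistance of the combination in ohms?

51240000 Ω

R1: green, black, white → 509; green ×10^5 → 50900000 Ω.
R2: orange, yellow → 34; yellow ×10^4 → 340000 Ω.
Series: 50900000 + 340000 = 51240000 Ω.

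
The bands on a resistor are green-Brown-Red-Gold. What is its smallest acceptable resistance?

4845 Ω

Green → 5 (first significant figure)
Brown → 1 (second significant figure)
Red → ×10^2 multiplier
Gold → ±5% tolerance
51 × 100 = 5100 Ω
Smallest = 5100 × (1 − 5/100) = 4845 Ω.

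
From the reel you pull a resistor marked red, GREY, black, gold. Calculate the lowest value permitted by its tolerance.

26.6 Ω

Red → 2 (first significant figure)
Grey → 8 (second significant figure)
Black → ×1 multiplier
Gold → ±5% tolerance
28 × 1 = 28 Ω
Lowest = 28 × (1 − 5/100) = 26.6 Ω.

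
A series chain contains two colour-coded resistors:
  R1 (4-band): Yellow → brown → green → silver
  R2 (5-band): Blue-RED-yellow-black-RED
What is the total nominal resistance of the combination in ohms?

4100624 Ω

R1: yellow, brown → 41; green ×10^5 → 4100000 Ω.
R2: blue, red, yellow → 624; black ×1 → 624 Ω.
Series: 4100000 + 624 = 4100624 Ω.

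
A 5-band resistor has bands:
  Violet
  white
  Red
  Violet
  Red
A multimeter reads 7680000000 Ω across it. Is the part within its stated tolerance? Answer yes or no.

no

Violet → 7 (first significant figure)
White → 9 (second significant figure)
Red → 2 (third significant figure)
Violet → ×10^7 multiplier
Red → ±2% tolerance
792 × 10000000 = 7920000000 Ω
Allowed range: 7761600000 Ω to 8078400000 Ω.
7680000000 Ω lies outside that range.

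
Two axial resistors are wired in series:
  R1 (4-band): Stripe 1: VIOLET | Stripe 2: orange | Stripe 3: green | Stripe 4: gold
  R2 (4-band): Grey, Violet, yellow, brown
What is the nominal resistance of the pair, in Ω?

8170000 Ω

R1: violet, orange → 73; green ×10^5 → 7300000 Ω.
R2: grey, violet → 87; yellow ×10^4 → 870000 Ω.
Series: 7300000 + 870000 = 8170000 Ω.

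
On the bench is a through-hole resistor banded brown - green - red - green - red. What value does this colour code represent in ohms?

15200000 Ω

Brown → 1 (first significant figure)
Green → 5 (second significant figure)
Red → 2 (third significant figure)
Green → ×10^5 multiplier
152 × 100000 = 15200000 Ω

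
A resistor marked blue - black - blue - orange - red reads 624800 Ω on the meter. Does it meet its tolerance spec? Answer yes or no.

Blue → 6 (first significant figure)
Black → 0 (second significant figure)
Blue → 6 (third significant figure)
Orange → ×10^3 multiplier
Red → ±2% tolerance
606 × 1000 = 606000 Ω
Allowed range: 593880 Ω to 618120 Ω.
624800 Ω lies outside that range.

no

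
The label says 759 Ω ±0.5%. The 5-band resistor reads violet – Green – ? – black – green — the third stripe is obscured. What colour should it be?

759 Ω = 759 × 10^0.
The third band gives digit 9 of the significand, and 9 is white.

white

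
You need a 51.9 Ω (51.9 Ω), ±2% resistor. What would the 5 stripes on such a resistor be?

green, brown, white, gold, red

51.9 Ω = 519 × 10^-1.
5 → green
1 → brown
9 → white
Multiplier 10^-1 → gold.
±2% tolerance → red.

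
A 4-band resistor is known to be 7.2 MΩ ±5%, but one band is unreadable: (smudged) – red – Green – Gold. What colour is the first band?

violet

7200000 Ω = 72 × 10^5.
The first band gives digit 7 of the significand, and 7 is violet.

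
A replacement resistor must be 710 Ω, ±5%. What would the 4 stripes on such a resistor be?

710 Ω = 71 × 10^1.
7 → violet
1 → brown
Multiplier 10^1 → brown.
±5% tolerance → gold.

violet, brown, brown, gold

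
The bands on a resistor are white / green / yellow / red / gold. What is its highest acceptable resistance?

White → 9 (first significant figure)
Green → 5 (second significant figure)
Yellow → 4 (third significant figure)
Red → ×10^2 multiplier
Gold → ±5% tolerance
954 × 100 = 95400 Ω
Highest = 95400 × (1 + 5/100) = 100170 Ω.

100170 Ω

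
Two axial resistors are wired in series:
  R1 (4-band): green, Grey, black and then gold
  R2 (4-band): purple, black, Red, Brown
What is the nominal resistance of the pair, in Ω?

7058 Ω

R1: green, grey → 58; black ×1 → 58 Ω.
R2: violet, black → 70; red ×10^2 → 7000 Ω.
Series: 58 + 7000 = 7058 Ω.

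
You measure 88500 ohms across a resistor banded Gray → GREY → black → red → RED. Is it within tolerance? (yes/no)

yes

Grey → 8 (first significant figure)
Grey → 8 (second significant figure)
Black → 0 (third significant figure)
Red → ×10^2 multiplier
Red → ±2% tolerance
880 × 100 = 88000 Ω
Allowed range: 86240 Ω to 89760 Ω.
88500 ohms lies inside that range.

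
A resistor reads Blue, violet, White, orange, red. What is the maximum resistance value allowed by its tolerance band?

Blue → 6 (first significant figure)
Violet → 7 (second significant figure)
White → 9 (third significant figure)
Orange → ×10^3 multiplier
Red → ±2% tolerance
679 × 1000 = 679000 Ω
Maximum = 679000 × (1 + 2/100) = 692580 Ω.

692580 Ω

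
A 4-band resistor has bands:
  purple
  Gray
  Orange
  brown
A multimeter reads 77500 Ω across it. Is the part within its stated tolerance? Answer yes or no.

Violet → 7 (first significant figure)
Grey → 8 (second significant figure)
Orange → ×10^3 multiplier
Brown → ±1% tolerance
78 × 1000 = 78000 Ω
Allowed range: 77220 Ω to 78780 Ω.
77500 Ω lies inside that range.

yes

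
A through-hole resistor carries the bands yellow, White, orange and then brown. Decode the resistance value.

Yellow → 4 (first significant figure)
White → 9 (second significant figure)
Orange → ×10^3 multiplier
49 × 1000 = 49000 Ω

49000 Ω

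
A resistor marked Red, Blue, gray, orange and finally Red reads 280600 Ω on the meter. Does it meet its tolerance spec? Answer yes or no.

Red → 2 (first significant figure)
Blue → 6 (second significant figure)
Grey → 8 (third significant figure)
Orange → ×10^3 multiplier
Red → ±2% tolerance
268 × 1000 = 268000 Ω
Allowed range: 262640 Ω to 273360 Ω.
280600 Ω lies outside that range.

no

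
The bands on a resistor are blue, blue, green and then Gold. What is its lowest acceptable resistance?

6270000 Ω

Blue → 6 (first significant figure)
Blue → 6 (second significant figure)
Green → ×10^5 multiplier
Gold → ±5% tolerance
66 × 100000 = 6600000 Ω
Lowest = 6600000 × (1 − 5/100) = 6270000 Ω.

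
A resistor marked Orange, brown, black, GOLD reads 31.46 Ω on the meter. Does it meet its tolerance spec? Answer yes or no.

Orange → 3 (first significant figure)
Brown → 1 (second significant figure)
Black → ×1 multiplier
Gold → ±5% tolerance
31 × 1 = 31 Ω
Allowed range: 29.45 Ω to 32.55 Ω.
31.46 Ω lies inside that range.

yes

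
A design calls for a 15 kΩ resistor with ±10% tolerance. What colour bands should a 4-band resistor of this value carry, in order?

brown, green, orange, silver

15000 Ω = 15 × 10^3.
1 → brown
5 → green
Multiplier 10^3 → orange.
±10% tolerance → silver.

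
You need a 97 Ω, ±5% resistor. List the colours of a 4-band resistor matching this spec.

97 Ω = 97 × 10^0.
9 → white
7 → violet
Multiplier 10^0 → black.
±5% tolerance → gold.

white, violet, black, gold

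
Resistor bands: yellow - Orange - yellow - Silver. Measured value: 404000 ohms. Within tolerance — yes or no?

yes

Yellow → 4 (first significant figure)
Orange → 3 (second significant figure)
Yellow → ×10^4 multiplier
Silver → ±10% tolerance
43 × 10000 = 430000 Ω
Allowed range: 387000 Ω to 473000 Ω.
404000 ohms lies inside that range.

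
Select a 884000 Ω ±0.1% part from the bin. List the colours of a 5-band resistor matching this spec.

884000 Ω = 884 × 10^3.
8 → grey
8 → grey
4 → yellow
Multiplier 10^3 → orange.
±0.1% tolerance → violet.

grey, grey, yellow, orange, violet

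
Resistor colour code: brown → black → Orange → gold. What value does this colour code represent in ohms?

10000 Ω

Brown → 1 (first significant figure)
Black → 0 (second significant figure)
Orange → ×10^3 multiplier
10 × 1000 = 10000 Ω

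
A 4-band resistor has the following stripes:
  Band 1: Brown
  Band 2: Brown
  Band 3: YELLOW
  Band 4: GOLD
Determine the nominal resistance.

110000 Ω

Brown → 1 (first significant figure)
Brown → 1 (second significant figure)
Yellow → ×10^4 multiplier
11 × 10000 = 110000 Ω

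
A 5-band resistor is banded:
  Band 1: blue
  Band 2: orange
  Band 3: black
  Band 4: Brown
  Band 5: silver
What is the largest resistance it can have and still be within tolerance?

Blue → 6 (first significant figure)
Orange → 3 (second significant figure)
Black → 0 (third significant figure)
Brown → ×10 multiplier
Silver → ±10% tolerance
630 × 10 = 6300 Ω
Largest = 6300 × (1 + 10/100) = 6930 Ω.

6930 Ω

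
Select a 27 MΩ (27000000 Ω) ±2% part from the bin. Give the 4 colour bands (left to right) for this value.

27000000 Ω = 27 × 10^6.
2 → red
7 → violet
Multiplier 10^6 → blue.
±2% tolerance → red.

red, violet, blue, red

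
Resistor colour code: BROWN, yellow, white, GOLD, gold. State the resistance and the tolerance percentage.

Brown → 1 (first significant figure)
Yellow → 4 (second significant figure)
White → 9 (third significant figure)
Gold → ×0.1 multiplier
Gold → ±5% tolerance
149 × 0.1 = 14.9 Ω

14.9 Ω ±5%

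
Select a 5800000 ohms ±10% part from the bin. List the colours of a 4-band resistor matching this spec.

5800000 Ω = 58 × 10^5.
5 → green
8 → grey
Multiplier 10^5 → green.
±10% tolerance → silver.

green, grey, green, silver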